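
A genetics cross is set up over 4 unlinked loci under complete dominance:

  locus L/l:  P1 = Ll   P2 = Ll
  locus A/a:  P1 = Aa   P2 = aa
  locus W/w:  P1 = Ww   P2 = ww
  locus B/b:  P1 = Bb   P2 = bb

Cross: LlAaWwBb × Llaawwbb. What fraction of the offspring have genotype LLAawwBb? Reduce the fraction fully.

P(LLAawwBb) = 1/32

LlAaWwBb gametes: LAWB×1, LAWb×1, LAwB×1, LAwb×1, LaWB×1, LaWb×1, LawB×1, Lawb×1, lAWB×1, lAWb×1, lAwB×1, lAwb×1, laWB×1, laWb×1, lawB×1, lawb×1
Llaawwbb gametes: Lawb×8, lawb×8
LlAaWwBb×Llaawwbb grid (16·16=256): LLAaWwBb=8 LLAaWwbb=8 LLAawwBb=8 LLAawwbb=8 LLaaWwBb=8 LLaaWwbb=8 LLaawwBb=8 LLaawwbb=8 LlAaWwBb=16 LlAaWwbb=16 LlAawwBb=16 LlAawwbb=16 LlaaWwBb=16 LlaaWwbb=16 LlaawwBb=16 Llaawwbb=16 llAaWwBb=8 llAaWwbb=8 llAawwBb=8 llAawwbb=8 llaaWwBb=8 llaaWwbb=8 llaawwBb=8 llaawwbb=8
LLAawwBb hits 8/256; gcd=8; 8÷8/256÷8 = 1/32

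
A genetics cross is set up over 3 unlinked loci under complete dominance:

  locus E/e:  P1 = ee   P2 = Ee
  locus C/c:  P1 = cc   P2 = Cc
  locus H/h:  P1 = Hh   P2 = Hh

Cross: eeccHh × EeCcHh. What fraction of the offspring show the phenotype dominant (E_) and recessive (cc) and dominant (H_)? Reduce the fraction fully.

P(E_ cc H_) = 3/16

eeccHh gametes: ecH×4, ech×4
EeCcHh gametes: ECH×1, ECh×1, EcH×1, Ech×1, eCH×1, eCh×1, ecH×1, ech×1
eeccHh×EeCcHh grid (8·8=64): EeCcHH=4 EeCcHh=8 EeCchh=4 EeccHH=4 EeccHh=8 Eecchh=4 eeCcHH=4 eeCcHh=8 eeCchh=4 eeccHH=4 eeccHh=8 eecchh=4
E_ cc H_ hits 12/64; gcd=4; 12÷4/64÷4 = 3/16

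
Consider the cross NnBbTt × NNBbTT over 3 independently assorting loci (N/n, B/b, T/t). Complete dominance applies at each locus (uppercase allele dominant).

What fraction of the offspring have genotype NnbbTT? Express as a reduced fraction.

P(NnbbTT) = 1/16

NnBbTt gametes: NBT×1, NBt×1, NbT×1, Nbt×1, nBT×1, nBt×1, nbT×1, nbt×1
NNBbTT gametes: NBT×4, NbT×4
NnBbTt×NNBbTT grid (8·8=64): NNBBTT=4 NNBBTt=4 NNBbTT=8 NNBbTt=8 NNbbTT=4 NNbbTt=4 NnBBTT=4 NnBBTt=4 NnBbTT=8 NnBbTt=8 NnbbTT=4 NnbbTt=4
NnbbTT hits 4/64; gcd=4; 4÷4/64÷4 = 1/16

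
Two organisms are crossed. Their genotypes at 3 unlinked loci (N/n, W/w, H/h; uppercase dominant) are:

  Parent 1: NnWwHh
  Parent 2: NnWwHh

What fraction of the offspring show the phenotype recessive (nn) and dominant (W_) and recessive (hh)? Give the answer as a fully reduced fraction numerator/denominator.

P(nn W_ hh) = 3/64

NnWwHh gametes: NWH×1, NWh×1, NwH×1, Nwh×1, nWH×1, nWh×1, nwH×1, nwh×1
NnWwHh gametes: NWH×1, NWh×1, NwH×1, Nwh×1, nWH×1, nWh×1, nwH×1, nwh×1
NnWwHh×NnWwHh grid (8·8=64): NNWWHH=1 NNWWHh=2 NNWWhh=1 NNWwHH=2 NNWwHh=4 NNWwhh=2 NNwwHH=1 NNwwHh=2 NNwwhh=1 NnWWHH=2 NnWWHh=4 NnWWhh=2 NnWwHH=4 NnWwHh=8 NnWwhh=4 NnwwHH=2 NnwwHh=4 Nnwwhh=2 nnWWHH=1 nnWWHh=2 nnWWhh=1 nnWwHH=2 nnWwHh=4 nnWwhh=2 nnwwHH=1 nnwwHh=2 nnwwhh=1
nn W_ hh hits 3/64; gcd=1; 3÷1/64÷1 = 3/64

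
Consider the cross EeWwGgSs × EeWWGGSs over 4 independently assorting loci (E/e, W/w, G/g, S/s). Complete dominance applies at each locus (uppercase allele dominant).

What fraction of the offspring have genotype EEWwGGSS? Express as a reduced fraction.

P(EEWwGGSS) = 1/64

EeWwGgSs gametes: EWGS×1, EWGs×1, EWgS×1, EWgs×1, EwGS×1, EwGs×1, EwgS×1, Ewgs×1, eWGS×1, eWGs×1, eWgS×1, eWgs×1, ewGS×1, ewGs×1, ewgS×1, ewgs×1
EeWWGGSs gametes: EWGS×4, EWGs×4, eWGS×4, eWGs×4
EeWwGgSs×EeWWGGSs grid (16·16=256): EEWWGGSS=4 EEWWGGSs=8 EEWWGGss=4 EEWWGgSS=4 EEWWGgSs=8 EEWWGgss=4 EEWwGGSS=4 EEWwGGSs=8 EEWwGGss=4 EEWwGgSS=4 EEWwGgSs=8 EEWwGgss=4 EeWWGGSS=8 EeWWGGSs=16 EeWWGGss=8 EeWWGgSS=8 EeWWGgSs=16 EeWWGgss=8 EeWwGGSS=8 EeWwGGSs=16 EeWwGGss=8 EeWwGgSS=8 EeWwGgSs=16 EeWwGgss=8 eeWWGGSS=4 eeWWGGSs=8 eeWWGGss=4 eeWWGgSS=4 eeWWGgSs=8 eeWWGgss=4 eeWwGGSS=4 eeWwGGSs=8 eeWwGGss=4 eeWwGgSS=4 eeWwGgSs=8 eeWwGgss=4
EEWwGGSS hits 4/256; gcd=4; 4÷4/256÷4 = 1/64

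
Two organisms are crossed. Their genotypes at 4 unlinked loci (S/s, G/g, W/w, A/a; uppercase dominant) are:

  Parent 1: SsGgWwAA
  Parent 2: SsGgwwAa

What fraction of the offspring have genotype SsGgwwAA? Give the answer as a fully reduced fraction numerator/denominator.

P(SsGgwwAA) = 1/16

SsGgWwAA gametes: SGWA×2, SGwA×2, SgWA×2, SgwA×2, sGWA×2, sGwA×2, sgWA×2, sgwA×2
SsGgwwAa gametes: SGwA×2, SGwa×2, SgwA×2, Sgwa×2, sGwA×2, sGwa×2, sgwA×2, sgwa×2
SsGgWwAA×SsGgwwAa grid (16·16=256): SSGGWwAA=4 SSGGWwAa=4 SSGGwwAA=4 SSGGwwAa=4 SSGgWwAA=8 SSGgWwAa=8 SSGgwwAA=8 SSGgwwAa=8 SSggWwAA=4 SSggWwAa=4 SSggwwAA=4 SSggwwAa=4 SsGGWwAA=8 SsGGWwAa=8 SsGGwwAA=8 SsGGwwAa=8 SsGgWwAA=16 SsGgWwAa=16 SsGgwwAA=16 SsGgwwAa=16 SsggWwAA=8 SsggWwAa=8 SsggwwAA=8 SsggwwAa=8 ssGGWwAA=4 ssGGWwAa=4 ssGGwwAA=4 ssGGwwAa=4 ssGgWwAA=8 ssGgWwAa=8 ssGgwwAA=8 ssGgwwAa=8 ssggWwAA=4 ssggWwAa=4 ssggwwAA=4 ssggwwAa=4
SsGgwwAA hits 16/256; gcd=16; 16÷16/256÷16 = 1/16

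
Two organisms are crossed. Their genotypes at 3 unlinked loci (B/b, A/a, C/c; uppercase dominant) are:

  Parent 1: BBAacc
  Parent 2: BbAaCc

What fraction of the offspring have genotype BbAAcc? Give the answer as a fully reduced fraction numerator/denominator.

BBAacc gametes: BAc×4, Bac×4
BbAaCc gametes: BAC×1, BAc×1, BaC×1, Bac×1, bAC×1, bAc×1, baC×1, bac×1
BBAacc×BbAaCc grid (8·8=64): BBAACc=4 BBAAcc=4 BBAaCc=8 BBAacc=8 BBaaCc=4 BBaacc=4 BbAACc=4 BbAAcc=4 BbAaCc=8 BbAacc=8 BbaaCc=4 Bbaacc=4
BbAAcc hits 4/64; gcd=4; 4÷4/64÷4 = 1/16

P(BbAAcc) = 1/16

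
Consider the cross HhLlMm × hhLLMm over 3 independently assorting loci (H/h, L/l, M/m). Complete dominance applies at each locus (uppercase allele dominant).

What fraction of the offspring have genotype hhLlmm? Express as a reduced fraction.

HhLlMm gametes: HLM×1, HLm×1, HlM×1, Hlm×1, hLM×1, hLm×1, hlM×1, hlm×1
hhLLMm gametes: hLM×4, hLm×4
HhLlMm×hhLLMm grid (8·8=64): HhLLMM=4 HhLLMm=8 HhLLmm=4 HhLlMM=4 HhLlMm=8 HhLlmm=4 hhLLMM=4 hhLLMm=8 hhLLmm=4 hhLlMM=4 hhLlMm=8 hhLlmm=4
hhLlmm hits 4/64; gcd=4; 4÷4/64÷4 = 1/16

P(hhLlmm) = 1/16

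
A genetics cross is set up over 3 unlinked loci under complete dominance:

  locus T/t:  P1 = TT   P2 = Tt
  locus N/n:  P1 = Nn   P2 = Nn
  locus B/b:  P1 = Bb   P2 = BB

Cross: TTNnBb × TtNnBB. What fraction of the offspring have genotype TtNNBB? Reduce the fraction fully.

TTNnBb gametes: TNB×2, TNb×2, TnB×2, Tnb×2
TtNnBB gametes: TNB×2, TnB×2, tNB×2, tnB×2
TTNnBb×TtNnBB grid (8·8=64): TTNNBB=4 TTNNBb=4 TTNnBB=8 TTNnBb=8 TTnnBB=4 TTnnBb=4 TtNNBB=4 TtNNBb=4 TtNnBB=8 TtNnBb=8 TtnnBB=4 TtnnBb=4
TtNNBB hits 4/64; gcd=4; 4÷4/64÷4 = 1/16

P(TtNNBB) = 1/16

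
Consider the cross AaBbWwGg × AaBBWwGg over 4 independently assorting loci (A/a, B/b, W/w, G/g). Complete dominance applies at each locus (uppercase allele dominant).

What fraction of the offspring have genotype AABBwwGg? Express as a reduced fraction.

AaBbWwGg gametes: ABWG×1, ABWg×1, ABwG×1, ABwg×1, AbWG×1, AbWg×1, AbwG×1, Abwg×1, aBWG×1, aBWg×1, aBwG×1, aBwg×1, abWG×1, abWg×1, abwG×1, abwg×1
AaBBWwGg gametes: ABWG×2, ABWg×2, ABwG×2, ABwg×2, aBWG×2, aBWg×2, aBwG×2, aBwg×2
AaBbWwGg×AaBBWwGg grid (16·16=256): AABBWWGG=2 AABBWWGg=4 AABBWWgg=2 AABBWwGG=4 AABBWwGg=8 AABBWwgg=4 AABBwwGG=2 AABBwwGg=4 AABBwwgg=2 AABbWWGG=2 AABbWWGg=4 AABbWWgg=2 AABbWwGG=4 AABbWwGg=8 AABbWwgg=4 AABbwwGG=2 AABbwwGg=4 AABbwwgg=2 AaBBWWGG=4 AaBBWWGg=8 AaBBWWgg=4 AaBBWwGG=8 AaBBWwGg=16 AaBBWwgg=8 AaBBwwGG=4 AaBBwwGg=8 AaBBwwgg=4 AaBbWWGG=4 AaBbWWGg=8 AaBbWWgg=4 AaBbWwGG=8 AaBbWwGg=16 AaBbWwgg=8 AaBbwwGG=4 AaBbwwGg=8 AaBbwwgg=4 aaBBWWGG=2 aaBBWWGg=4 aaBBWWgg=2 aaBBWwGG=4 aaBBWwGg=8 aaBBWwgg=4 aaBBwwGG=2 aaBBwwGg=4 aaBBwwgg=2 aaBbWWGG=2 aaBbWWGg=4 aaBbWWgg=2 aaBbWwGG=4 aaBbWwGg=8 aaBbWwgg=4 aaBbwwGG=2 aaBbwwGg=4 aaBbwwgg=2
AABBwwGg hits 4/256; gcd=4; 4÷4/256÷4 = 1/64

P(AABBwwGg) = 1/64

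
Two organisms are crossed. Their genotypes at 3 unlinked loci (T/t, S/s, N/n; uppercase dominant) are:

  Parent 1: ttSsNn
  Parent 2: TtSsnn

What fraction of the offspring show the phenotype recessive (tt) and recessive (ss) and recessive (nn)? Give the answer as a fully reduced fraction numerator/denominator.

ttSsNn gametes: tSN×2, tSn×2, tsN×2, tsn×2
TtSsnn gametes: TSn×2, Tsn×2, tSn×2, tsn×2
ttSsNn×TtSsnn grid (8·8=64): TtSSNn=4 TtSSnn=4 TtSsNn=8 TtSsnn=8 TtssNn=4 Ttssnn=4 ttSSNn=4 ttSSnn=4 ttSsNn=8 ttSsnn=8 ttssNn=4 ttssnn=4
tt ss nn hits 4/64; gcd=4; 4÷4/64÷4 = 1/16

P(tt ss nn) = 1/16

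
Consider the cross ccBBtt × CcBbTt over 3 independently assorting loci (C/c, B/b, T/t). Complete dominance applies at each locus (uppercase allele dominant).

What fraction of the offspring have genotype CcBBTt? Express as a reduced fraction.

ccBBtt gametes: cBt×8
CcBbTt gametes: CBT×1, CBt×1, CbT×1, Cbt×1, cBT×1, cBt×1, cbT×1, cbt×1
ccBBtt×CcBbTt grid (8·8=64): CcBBTt=8 CcBBtt=8 CcBbTt=8 CcBbtt=8 ccBBTt=8 ccBBtt=8 ccBbTt=8 ccBbtt=8
CcBBTt hits 8/64; gcd=8; 8÷8/64÷8 = 1/8

P(CcBBTt) = 1/8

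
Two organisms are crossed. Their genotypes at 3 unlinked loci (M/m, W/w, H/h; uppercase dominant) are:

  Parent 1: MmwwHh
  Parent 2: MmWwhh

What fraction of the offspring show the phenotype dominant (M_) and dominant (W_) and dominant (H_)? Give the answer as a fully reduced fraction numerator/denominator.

P(M_ W_ H_) = 3/16

MmwwHh gametes: MwH×2, Mwh×2, mwH×2, mwh×2
MmWwhh gametes: MWh×2, Mwh×2, mWh×2, mwh×2
MmwwHh×MmWwhh grid (8·8=64): MMWwHh=4 MMWwhh=4 MMwwHh=4 MMwwhh=4 MmWwHh=8 MmWwhh=8 MmwwHh=8 Mmwwhh=8 mmWwHh=4 mmWwhh=4 mmwwHh=4 mmwwhh=4
M_ W_ H_ hits 12/64; gcd=4; 12÷4/64÷4 = 3/16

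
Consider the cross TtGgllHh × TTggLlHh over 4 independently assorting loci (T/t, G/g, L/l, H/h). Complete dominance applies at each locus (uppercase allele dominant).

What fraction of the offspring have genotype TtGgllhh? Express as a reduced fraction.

P(TtGgllhh) = 1/32

TtGgllHh gametes: TGlH×2, TGlh×2, TglH×2, Tglh×2, tGlH×2, tGlh×2, tglH×2, tglh×2
TTggLlHh gametes: TgLH×4, TgLh×4, TglH×4, Tglh×4
TtGgllHh×TTggLlHh grid (16·16=256): TTGgLlHH=8 TTGgLlHh=16 TTGgLlhh=8 TTGgllHH=8 TTGgllHh=16 TTGgllhh=8 TTggLlHH=8 TTggLlHh=16 TTggLlhh=8 TTggllHH=8 TTggllHh=16 TTggllhh=8 TtGgLlHH=8 TtGgLlHh=16 TtGgLlhh=8 TtGgllHH=8 TtGgllHh=16 TtGgllhh=8 TtggLlHH=8 TtggLlHh=16 TtggLlhh=8 TtggllHH=8 TtggllHh=16 Ttggllhh=8
TtGgllhh hits 8/256; gcd=8; 8÷8/256÷8 = 1/32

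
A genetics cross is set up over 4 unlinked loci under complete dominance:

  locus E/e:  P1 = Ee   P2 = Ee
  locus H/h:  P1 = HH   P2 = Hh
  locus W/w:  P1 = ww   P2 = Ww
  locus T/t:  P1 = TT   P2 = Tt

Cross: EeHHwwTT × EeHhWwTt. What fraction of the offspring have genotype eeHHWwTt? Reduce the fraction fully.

P(eeHHWwTt) = 1/32

EeHHwwTT gametes: EHwT×8, eHwT×8
EeHhWwTt gametes: EHWT×1, EHWt×1, EHwT×1, EHwt×1, EhWT×1, EhWt×1, EhwT×1, Ehwt×1, eHWT×1, eHWt×1, eHwT×1, eHwt×1, ehWT×1, ehWt×1, ehwT×1, ehwt×1
EeHHwwTT×EeHhWwTt grid (16·16=256): EEHHWwTT=8 EEHHWwTt=8 EEHHwwTT=8 EEHHwwTt=8 EEHhWwTT=8 EEHhWwTt=8 EEHhwwTT=8 EEHhwwTt=8 EeHHWwTT=16 EeHHWwTt=16 EeHHwwTT=16 EeHHwwTt=16 EeHhWwTT=16 EeHhWwTt=16 EeHhwwTT=16 EeHhwwTt=16 eeHHWwTT=8 eeHHWwTt=8 eeHHwwTT=8 eeHHwwTt=8 eeHhWwTT=8 eeHhWwTt=8 eeHhwwTT=8 eeHhwwTt=8
eeHHWwTt hits 8/256; gcd=8; 8÷8/256÷8 = 1/32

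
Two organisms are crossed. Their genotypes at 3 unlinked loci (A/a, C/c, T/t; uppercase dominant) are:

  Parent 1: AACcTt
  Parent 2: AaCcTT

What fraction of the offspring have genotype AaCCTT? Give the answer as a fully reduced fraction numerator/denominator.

AACcTt gametes: ACT×2, ACt×2, AcT×2, Act×2
AaCcTT gametes: ACT×2, AcT×2, aCT×2, acT×2
AACcTt×AaCcTT grid (8·8=64): AACCTT=4 AACCTt=4 AACcTT=8 AACcTt=8 AAccTT=4 AAccTt=4 AaCCTT=4 AaCCTt=4 AaCcTT=8 AaCcTt=8 AaccTT=4 AaccTt=4
AaCCTT hits 4/64; gcd=4; 4÷4/64÷4 = 1/16

P(AaCCTT) = 1/16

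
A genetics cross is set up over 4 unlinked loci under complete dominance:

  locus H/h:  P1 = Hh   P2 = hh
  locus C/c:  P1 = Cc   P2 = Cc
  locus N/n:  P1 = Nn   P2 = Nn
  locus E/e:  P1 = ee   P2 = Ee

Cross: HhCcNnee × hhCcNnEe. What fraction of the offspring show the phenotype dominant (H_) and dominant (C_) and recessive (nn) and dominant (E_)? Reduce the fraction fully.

HhCcNnee gametes: HCNe×2, HCne×2, HcNe×2, Hcne×2, hCNe×2, hCne×2, hcNe×2, hcne×2
hhCcNnEe gametes: hCNE×2, hCNe×2, hCnE×2, hCne×2, hcNE×2, hcNe×2, hcnE×2, hcne×2
HhCcNnee×hhCcNnEe grid (16·16=256): HhCCNNEe=4 HhCCNNee=4 HhCCNnEe=8 HhCCNnee=8 HhCCnnEe=4 HhCCnnee=4 HhCcNNEe=8 HhCcNNee=8 HhCcNnEe=16 HhCcNnee=16 HhCcnnEe=8 HhCcnnee=8 HhccNNEe=4 HhccNNee=4 HhccNnEe=8 HhccNnee=8 HhccnnEe=4 Hhccnnee=4 hhCCNNEe=4 hhCCNNee=4 hhCCNnEe=8 hhCCNnee=8 hhCCnnEe=4 hhCCnnee=4 hhCcNNEe=8 hhCcNNee=8 hhCcNnEe=16 hhCcNnee=16 hhCcnnEe=8 hhCcnnee=8 hhccNNEe=4 hhccNNee=4 hhccNnEe=8 hhccNnee=8 hhccnnEe=4 hhccnnee=4
H_ C_ nn E_ hits 12/256; gcd=4; 12÷4/256÷4 = 3/64

P(H_ C_ nn E_) = 3/64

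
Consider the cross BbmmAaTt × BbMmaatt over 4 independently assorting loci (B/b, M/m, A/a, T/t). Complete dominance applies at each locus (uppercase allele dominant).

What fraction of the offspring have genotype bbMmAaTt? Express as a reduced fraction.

BbmmAaTt gametes: BmAT×2, BmAt×2, BmaT×2, Bmat×2, bmAT×2, bmAt×2, bmaT×2, bmat×2
BbMmaatt gametes: BMat×4, Bmat×4, bMat×4, bmat×4
BbmmAaTt×BbMmaatt grid (16·16=256): BBMmAaTt=8 BBMmAatt=8 BBMmaaTt=8 BBMmaatt=8 BBmmAaTt=8 BBmmAatt=8 BBmmaaTt=8 BBmmaatt=8 BbMmAaTt=16 BbMmAatt=16 BbMmaaTt=16 BbMmaatt=16 BbmmAaTt=16 BbmmAatt=16 BbmmaaTt=16 Bbmmaatt=16 bbMmAaTt=8 bbMmAatt=8 bbMmaaTt=8 bbMmaatt=8 bbmmAaTt=8 bbmmAatt=8 bbmmaaTt=8 bbmmaatt=8
bbMmAaTt hits 8/256; gcd=8; 8÷8/256÷8 = 1/32

P(bbMmAaTt) = 1/32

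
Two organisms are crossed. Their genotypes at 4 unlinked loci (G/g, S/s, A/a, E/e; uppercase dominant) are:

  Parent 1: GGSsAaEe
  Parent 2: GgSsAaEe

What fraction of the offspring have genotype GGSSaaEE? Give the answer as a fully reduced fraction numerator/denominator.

P(GGSSaaEE) = 1/128

GGSsAaEe gametes: GSAE×2, GSAe×2, GSaE×2, GSae×2, GsAE×2, GsAe×2, GsaE×2, Gsae×2
GgSsAaEe gametes: GSAE×1, GSAe×1, GSaE×1, GSae×1, GsAE×1, GsAe×1, GsaE×1, Gsae×1, gSAE×1, gSAe×1, gSaE×1, gSae×1, gsAE×1, gsAe×1, gsaE×1, gsae×1
GGSsAaEe×GgSsAaEe grid (16·16=256): GGSSAAEE=2 GGSSAAEe=4 GGSSAAee=2 GGSSAaEE=4 GGSSAaEe=8 GGSSAaee=4 GGSSaaEE=2 GGSSaaEe=4 GGSSaaee=2 GGSsAAEE=4 GGSsAAEe=8 GGSsAAee=4 GGSsAaEE=8 GGSsAaEe=16 GGSsAaee=8 GGSsaaEE=4 GGSsaaEe=8 GGSsaaee=4 GGssAAEE=2 GGssAAEe=4 GGssAAee=2 GGssAaEE=4 GGssAaEe=8 GGssAaee=4 GGssaaEE=2 GGssaaEe=4 GGssaaee=2 GgSSAAEE=2 GgSSAAEe=4 GgSSAAee=2 GgSSAaEE=4 GgSSAaEe=8 GgSSAaee=4 GgSSaaEE=2 GgSSaaEe=4 GgSSaaee=2 GgSsAAEE=4 GgSsAAEe=8 GgSsAAee=4 GgSsAaEE=8 GgSsAaEe=16 GgSsAaee=8 GgSsaaEE=4 GgSsaaEe=8 GgSsaaee=4 GgssAAEE=2 GgssAAEe=4 GgssAAee=2 GgssAaEE=4 GgssAaEe=8 GgssAaee=4 GgssaaEE=2 GgssaaEe=4 Ggssaaee=2
GGSSaaEE hits 2/256; gcd=2; 2÷2/256÷2 = 1/128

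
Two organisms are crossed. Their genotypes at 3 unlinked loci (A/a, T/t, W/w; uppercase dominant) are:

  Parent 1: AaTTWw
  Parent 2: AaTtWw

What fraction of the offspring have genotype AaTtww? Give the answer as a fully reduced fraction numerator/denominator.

AaTTWw gametes: ATW×2, ATw×2, aTW×2, aTw×2
AaTtWw gametes: ATW×1, ATw×1, AtW×1, Atw×1, aTW×1, aTw×1, atW×1, atw×1
AaTTWw×AaTtWw grid (8·8=64): AATTWW=2 AATTWw=4 AATTww=2 AATtWW=2 AATtWw=4 AATtww=2 AaTTWW=4 AaTTWw=8 AaTTww=4 AaTtWW=4 AaTtWw=8 AaTtww=4 aaTTWW=2 aaTTWw=4 aaTTww=2 aaTtWW=2 aaTtWw=4 aaTtww=2
AaTtww hits 4/64; gcd=4; 4÷4/64÷4 = 1/16

P(AaTtww) = 1/16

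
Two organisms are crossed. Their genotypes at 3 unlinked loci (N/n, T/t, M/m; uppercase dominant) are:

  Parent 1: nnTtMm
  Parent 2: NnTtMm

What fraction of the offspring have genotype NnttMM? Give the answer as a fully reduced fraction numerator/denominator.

nnTtMm gametes: nTM×2, nTm×2, ntM×2, ntm×2
NnTtMm gametes: NTM×1, NTm×1, NtM×1, Ntm×1, nTM×1, nTm×1, ntM×1, ntm×1
nnTtMm×NnTtMm grid (8·8=64): NnTTMM=2 NnTTMm=4 NnTTmm=2 NnTtMM=4 NnTtMm=8 NnTtmm=4 NnttMM=2 NnttMm=4 Nnttmm=2 nnTTMM=2 nnTTMm=4 nnTTmm=2 nnTtMM=4 nnTtMm=8 nnTtmm=4 nnttMM=2 nnttMm=4 nnttmm=2
NnttMM hits 2/64; gcd=2; 2÷2/64÷2 = 1/32

P(NnttMM) = 1/32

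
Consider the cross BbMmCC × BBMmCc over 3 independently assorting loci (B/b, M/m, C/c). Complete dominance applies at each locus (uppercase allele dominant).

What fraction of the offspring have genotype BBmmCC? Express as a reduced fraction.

P(BBmmCC) = 1/16

BbMmCC gametes: BMC×2, BmC×2, bMC×2, bmC×2
BBMmCc gametes: BMC×2, BMc×2, BmC×2, Bmc×2
BbMmCC×BBMmCc grid (8·8=64): BBMMCC=4 BBMMCc=4 BBMmCC=8 BBMmCc=8 BBmmCC=4 BBmmCc=4 BbMMCC=4 BbMMCc=4 BbMmCC=8 BbMmCc=8 BbmmCC=4 BbmmCc=4
BBmmCC hits 4/64; gcd=4; 4÷4/64÷4 = 1/16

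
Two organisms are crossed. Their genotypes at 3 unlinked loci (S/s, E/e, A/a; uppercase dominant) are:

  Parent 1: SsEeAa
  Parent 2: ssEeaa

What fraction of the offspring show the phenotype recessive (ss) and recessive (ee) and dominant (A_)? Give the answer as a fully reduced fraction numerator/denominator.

P(ss ee A_) = 1/16

SsEeAa gametes: SEA×1, SEa×1, SeA×1, Sea×1, sEA×1, sEa×1, seA×1, sea×1
ssEeaa gametes: sEa×4, sea×4
SsEeAa×ssEeaa grid (8·8=64): SsEEAa=4 SsEEaa=4 SsEeAa=8 SsEeaa=8 SseeAa=4 Sseeaa=4 ssEEAa=4 ssEEaa=4 ssEeAa=8 ssEeaa=8 sseeAa=4 sseeaa=4
ss ee A_ hits 4/64; gcd=4; 4÷4/64÷4 = 1/16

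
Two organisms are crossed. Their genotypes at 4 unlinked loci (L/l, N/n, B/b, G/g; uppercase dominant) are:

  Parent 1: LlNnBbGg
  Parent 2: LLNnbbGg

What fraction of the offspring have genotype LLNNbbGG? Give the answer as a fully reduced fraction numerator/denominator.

P(LLNNbbGG) = 1/64

LlNnBbGg gametes: LNBG×1, LNBg×1, LNbG×1, LNbg×1, LnBG×1, LnBg×1, LnbG×1, Lnbg×1, lNBG×1, lNBg×1, lNbG×1, lNbg×1, lnBG×1, lnBg×1, lnbG×1, lnbg×1
LLNnbbGg gametes: LNbG×4, LNbg×4, LnbG×4, Lnbg×4
LlNnBbGg×LLNnbbGg grid (16·16=256): LLNNBbGG=4 LLNNBbGg=8 LLNNBbgg=4 LLNNbbGG=4 LLNNbbGg=8 LLNNbbgg=4 LLNnBbGG=8 LLNnBbGg=16 LLNnBbgg=8 LLNnbbGG=8 LLNnbbGg=16 LLNnbbgg=8 LLnnBbGG=4 LLnnBbGg=8 LLnnBbgg=4 LLnnbbGG=4 LLnnbbGg=8 LLnnbbgg=4 LlNNBbGG=4 LlNNBbGg=8 LlNNBbgg=4 LlNNbbGG=4 LlNNbbGg=8 LlNNbbgg=4 LlNnBbGG=8 LlNnBbGg=16 LlNnBbgg=8 LlNnbbGG=8 LlNnbbGg=16 LlNnbbgg=8 LlnnBbGG=4 LlnnBbGg=8 LlnnBbgg=4 LlnnbbGG=4 LlnnbbGg=8 Llnnbbgg=4
LLNNbbGG hits 4/256; gcd=4; 4÷4/256÷4 = 1/64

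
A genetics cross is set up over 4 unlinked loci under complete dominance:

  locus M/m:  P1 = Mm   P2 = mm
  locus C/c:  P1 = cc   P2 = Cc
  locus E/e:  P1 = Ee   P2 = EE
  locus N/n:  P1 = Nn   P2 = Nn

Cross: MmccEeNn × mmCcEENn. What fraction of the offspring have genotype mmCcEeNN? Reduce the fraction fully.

P(mmCcEeNN) = 1/32

MmccEeNn gametes: McEN×2, McEn×2, MceN×2, Mcen×2, mcEN×2, mcEn×2, mceN×2, mcen×2
mmCcEENn gametes: mCEN×4, mCEn×4, mcEN×4, mcEn×4
MmccEeNn×mmCcEENn grid (16·16=256): MmCcEENN=8 MmCcEENn=16 MmCcEEnn=8 MmCcEeNN=8 MmCcEeNn=16 MmCcEenn=8 MmccEENN=8 MmccEENn=16 MmccEEnn=8 MmccEeNN=8 MmccEeNn=16 MmccEenn=8 mmCcEENN=8 mmCcEENn=16 mmCcEEnn=8 mmCcEeNN=8 mmCcEeNn=16 mmCcEenn=8 mmccEENN=8 mmccEENn=16 mmccEEnn=8 mmccEeNN=8 mmccEeNn=16 mmccEenn=8
mmCcEeNN hits 8/256; gcd=8; 8÷8/256÷8 = 1/32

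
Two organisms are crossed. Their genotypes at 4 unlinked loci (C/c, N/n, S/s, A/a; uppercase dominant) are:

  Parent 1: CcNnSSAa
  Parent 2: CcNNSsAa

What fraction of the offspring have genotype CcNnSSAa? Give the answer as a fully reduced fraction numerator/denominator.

P(CcNnSSAa) = 1/16

CcNnSSAa gametes: CNSA×2, CNSa×2, CnSA×2, CnSa×2, cNSA×2, cNSa×2, cnSA×2, cnSa×2
CcNNSsAa gametes: CNSA×2, CNSa×2, CNsA×2, CNsa×2, cNSA×2, cNSa×2, cNsA×2, cNsa×2
CcNnSSAa×CcNNSsAa grid (16·16=256): CCNNSSAA=4 CCNNSSAa=8 CCNNSSaa=4 CCNNSsAA=4 CCNNSsAa=8 CCNNSsaa=4 CCNnSSAA=4 CCNnSSAa=8 CCNnSSaa=4 CCNnSsAA=4 CCNnSsAa=8 CCNnSsaa=4 CcNNSSAA=8 CcNNSSAa=16 CcNNSSaa=8 CcNNSsAA=8 CcNNSsAa=16 CcNNSsaa=8 CcNnSSAA=8 CcNnSSAa=16 CcNnSSaa=8 CcNnSsAA=8 CcNnSsAa=16 CcNnSsaa=8 ccNNSSAA=4 ccNNSSAa=8 ccNNSSaa=4 ccNNSsAA=4 ccNNSsAa=8 ccNNSsaa=4 ccNnSSAA=4 ccNnSSAa=8 ccNnSSaa=4 ccNnSsAA=4 ccNnSsAa=8 ccNnSsaa=4
CcNnSSAa hits 16/256; gcd=16; 16÷16/256÷16 = 1/16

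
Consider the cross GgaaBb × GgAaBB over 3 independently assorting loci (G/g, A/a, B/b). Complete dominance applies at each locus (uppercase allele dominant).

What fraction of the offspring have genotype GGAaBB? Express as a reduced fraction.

GgaaBb gametes: GaB×2, Gab×2, gaB×2, gab×2
GgAaBB gametes: GAB×2, GaB×2, gAB×2, gaB×2
GgaaBb×GgAaBB grid (8·8=64): GGAaBB=4 GGAaBb=4 GGaaBB=4 GGaaBb=4 GgAaBB=8 GgAaBb=8 GgaaBB=8 GgaaBb=8 ggAaBB=4 ggAaBb=4 ggaaBB=4 ggaaBb=4
GGAaBB hits 4/64; gcd=4; 4÷4/64÷4 = 1/16

P(GGAaBB) = 1/16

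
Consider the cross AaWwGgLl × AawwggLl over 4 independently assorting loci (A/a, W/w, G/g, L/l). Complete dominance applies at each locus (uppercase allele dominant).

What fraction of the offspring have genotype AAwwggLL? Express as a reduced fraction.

P(AAwwggLL) = 1/64

AaWwGgLl gametes: AWGL×1, AWGl×1, AWgL×1, AWgl×1, AwGL×1, AwGl×1, AwgL×1, Awgl×1, aWGL×1, aWGl×1, aWgL×1, aWgl×1, awGL×1, awGl×1, awgL×1, awgl×1
AawwggLl gametes: AwgL×4, Awgl×4, awgL×4, awgl×4
AaWwGgLl×AawwggLl grid (16·16=256): AAWwGgLL=4 AAWwGgLl=8 AAWwGgll=4 AAWwggLL=4 AAWwggLl=8 AAWwggll=4 AAwwGgLL=4 AAwwGgLl=8 AAwwGgll=4 AAwwggLL=4 AAwwggLl=8 AAwwggll=4 AaWwGgLL=8 AaWwGgLl=16 AaWwGgll=8 AaWwggLL=8 AaWwggLl=16 AaWwggll=8 AawwGgLL=8 AawwGgLl=16 AawwGgll=8 AawwggLL=8 AawwggLl=16 Aawwggll=8 aaWwGgLL=4 aaWwGgLl=8 aaWwGgll=4 aaWwggLL=4 aaWwggLl=8 aaWwggll=4 aawwGgLL=4 aawwGgLl=8 aawwGgll=4 aawwggLL=4 aawwggLl=8 aawwggll=4
AAwwggLL hits 4/256; gcd=4; 4÷4/256÷4 = 1/64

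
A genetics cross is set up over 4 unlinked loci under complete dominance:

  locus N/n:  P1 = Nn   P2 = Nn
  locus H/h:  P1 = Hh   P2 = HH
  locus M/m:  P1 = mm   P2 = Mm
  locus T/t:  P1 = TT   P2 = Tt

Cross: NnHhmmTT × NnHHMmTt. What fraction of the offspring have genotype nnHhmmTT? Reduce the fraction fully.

NnHhmmTT gametes: NHmT×4, NhmT×4, nHmT×4, nhmT×4
NnHHMmTt gametes: NHMT×2, NHMt×2, NHmT×2, NHmt×2, nHMT×2, nHMt×2, nHmT×2, nHmt×2
NnHhmmTT×NnHHMmTt grid (16·16=256): NNHHMmTT=8 NNHHMmTt=8 NNHHmmTT=8 NNHHmmTt=8 NNHhMmTT=8 NNHhMmTt=8 NNHhmmTT=8 NNHhmmTt=8 NnHHMmTT=16 NnHHMmTt=16 NnHHmmTT=16 NnHHmmTt=16 NnHhMmTT=16 NnHhMmTt=16 NnHhmmTT=16 NnHhmmTt=16 nnHHMmTT=8 nnHHMmTt=8 nnHHmmTT=8 nnHHmmTt=8 nnHhMmTT=8 nnHhMmTt=8 nnHhmmTT=8 nnHhmmTt=8
nnHhmmTT hits 8/256; gcd=8; 8÷8/256÷8 = 1/32

P(nnHhmmTT) = 1/32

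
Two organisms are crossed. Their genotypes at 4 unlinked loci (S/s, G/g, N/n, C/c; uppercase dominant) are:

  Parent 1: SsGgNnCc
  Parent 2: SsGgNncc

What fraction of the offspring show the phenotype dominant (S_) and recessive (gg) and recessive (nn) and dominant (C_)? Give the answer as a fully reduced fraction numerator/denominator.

SsGgNnCc gametes: SGNC×1, SGNc×1, SGnC×1, SGnc×1, SgNC×1, SgNc×1, SgnC×1, Sgnc×1, sGNC×1, sGNc×1, sGnC×1, sGnc×1, sgNC×1, sgNc×1, sgnC×1, sgnc×1
SsGgNncc gametes: SGNc×2, SGnc×2, SgNc×2, Sgnc×2, sGNc×2, sGnc×2, sgNc×2, sgnc×2
SsGgNnCc×SsGgNncc grid (16·16=256): SSGGNNCc=2 SSGGNNcc=2 SSGGNnCc=4 SSGGNncc=4 SSGGnnCc=2 SSGGnncc=2 SSGgNNCc=4 SSGgNNcc=4 SSGgNnCc=8 SSGgNncc=8 SSGgnnCc=4 SSGgnncc=4 SSggNNCc=2 SSggNNcc=2 SSggNnCc=4 SSggNncc=4 SSggnnCc=2 SSggnncc=2 SsGGNNCc=4 SsGGNNcc=4 SsGGNnCc=8 SsGGNncc=8 SsGGnnCc=4 SsGGnncc=4 SsGgNNCc=8 SsGgNNcc=8 SsGgNnCc=16 SsGgNncc=16 SsGgnnCc=8 SsGgnncc=8 SsggNNCc=4 SsggNNcc=4 SsggNnCc=8 SsggNncc=8 SsggnnCc=4 Ssggnncc=4 ssGGNNCc=2 ssGGNNcc=2 ssGGNnCc=4 ssGGNncc=4 ssGGnnCc=2 ssGGnncc=2 ssGgNNCc=4 ssGgNNcc=4 ssGgNnCc=8 ssGgNncc=8 ssGgnnCc=4 ssGgnncc=4 ssggNNCc=2 ssggNNcc=2 ssggNnCc=4 ssggNncc=4 ssggnnCc=2 ssggnncc=2
S_ gg nn C_ hits 6/256; gcd=2; 6÷2/256÷2 = 3/128

P(S_ gg nn C_) = 3/128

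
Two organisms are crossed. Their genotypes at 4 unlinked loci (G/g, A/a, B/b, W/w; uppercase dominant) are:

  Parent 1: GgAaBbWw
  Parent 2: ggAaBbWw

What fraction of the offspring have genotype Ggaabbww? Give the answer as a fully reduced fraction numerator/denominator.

GgAaBbWw gametes: GABW×1, GABw×1, GAbW×1, GAbw×1, GaBW×1, GaBw×1, GabW×1, Gabw×1, gABW×1, gABw×1, gAbW×1, gAbw×1, gaBW×1, gaBw×1, gabW×1, gabw×1
ggAaBbWw gametes: gABW×2, gABw×2, gAbW×2, gAbw×2, gaBW×2, gaBw×2, gabW×2, gabw×2
GgAaBbWw×ggAaBbWw grid (16·16=256): GgAABBWW=2 GgAABBWw=4 GgAABBww=2 GgAABbWW=4 GgAABbWw=8 GgAABbww=4 GgAAbbWW=2 GgAAbbWw=4 GgAAbbww=2 GgAaBBWW=4 GgAaBBWw=8 GgAaBBww=4 GgAaBbWW=8 GgAaBbWw=16 GgAaBbww=8 GgAabbWW=4 GgAabbWw=8 GgAabbww=4 GgaaBBWW=2 GgaaBBWw=4 GgaaBBww=2 GgaaBbWW=4 GgaaBbWw=8 GgaaBbww=4 GgaabbWW=2 GgaabbWw=4 Ggaabbww=2 ggAABBWW=2 ggAABBWw=4 ggAABBww=2 ggAABbWW=4 ggAABbWw=8 ggAABbww=4 ggAAbbWW=2 ggAAbbWw=4 ggAAbbww=2 ggAaBBWW=4 ggAaBBWw=8 ggAaBBww=4 ggAaBbWW=8 ggAaBbWw=16 ggAaBbww=8 ggAabbWW=4 ggAabbWw=8 ggAabbww=4 ggaaBBWW=2 ggaaBBWw=4 ggaaBBww=2 ggaaBbWW=4 ggaaBbWw=8 ggaaBbww=4 ggaabbWW=2 ggaabbWw=4 ggaabbww=2
Ggaabbww hits 2/256; gcd=2; 2÷2/256÷2 = 1/128

P(Ggaabbww) = 1/128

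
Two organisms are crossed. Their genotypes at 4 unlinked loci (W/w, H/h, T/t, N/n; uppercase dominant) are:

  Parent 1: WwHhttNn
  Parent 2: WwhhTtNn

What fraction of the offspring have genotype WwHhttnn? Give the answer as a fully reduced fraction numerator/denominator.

WwHhttNn gametes: WHtN×2, WHtn×2, WhtN×2, Whtn×2, wHtN×2, wHtn×2, whtN×2, whtn×2
WwhhTtNn gametes: WhTN×2, WhTn×2, WhtN×2, Whtn×2, whTN×2, whTn×2, whtN×2, whtn×2
WwHhttNn×WwhhTtNn grid (16·16=256): WWHhTtNN=4 WWHhTtNn=8 WWHhTtnn=4 WWHhttNN=4 WWHhttNn=8 WWHhttnn=4 WWhhTtNN=4 WWhhTtNn=8 WWhhTtnn=4 WWhhttNN=4 WWhhttNn=8 WWhhttnn=4 WwHhTtNN=8 WwHhTtNn=16 WwHhTtnn=8 WwHhttNN=8 WwHhttNn=16 WwHhttnn=8 WwhhTtNN=8 WwhhTtNn=16 WwhhTtnn=8 WwhhttNN=8 WwhhttNn=16 Wwhhttnn=8 wwHhTtNN=4 wwHhTtNn=8 wwHhTtnn=4 wwHhttNN=4 wwHhttNn=8 wwHhttnn=4 wwhhTtNN=4 wwhhTtNn=8 wwhhTtnn=4 wwhhttNN=4 wwhhttNn=8 wwhhttnn=4
WwHhttnn hits 8/256; gcd=8; 8÷8/256÷8 = 1/32

P(WwHhttnn) = 1/32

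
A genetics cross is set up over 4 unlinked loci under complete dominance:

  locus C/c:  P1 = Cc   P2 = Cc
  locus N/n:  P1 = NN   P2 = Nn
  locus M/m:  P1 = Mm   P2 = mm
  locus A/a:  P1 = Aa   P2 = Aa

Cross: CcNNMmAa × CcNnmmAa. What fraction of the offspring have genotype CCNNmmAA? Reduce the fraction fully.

P(CCNNmmAA) = 1/64

CcNNMmAa gametes: CNMA×2, CNMa×2, CNmA×2, CNma×2, cNMA×2, cNMa×2, cNmA×2, cNma×2
CcNnmmAa gametes: CNmA×2, CNma×2, CnmA×2, Cnma×2, cNmA×2, cNma×2, cnmA×2, cnma×2
CcNNMmAa×CcNnmmAa grid (16·16=256): CCNNMmAA=4 CCNNMmAa=8 CCNNMmaa=4 CCNNmmAA=4 CCNNmmAa=8 CCNNmmaa=4 CCNnMmAA=4 CCNnMmAa=8 CCNnMmaa=4 CCNnmmAA=4 CCNnmmAa=8 CCNnmmaa=4 CcNNMmAA=8 CcNNMmAa=16 CcNNMmaa=8 CcNNmmAA=8 CcNNmmAa=16 CcNNmmaa=8 CcNnMmAA=8 CcNnMmAa=16 CcNnMmaa=8 CcNnmmAA=8 CcNnmmAa=16 CcNnmmaa=8 ccNNMmAA=4 ccNNMmAa=8 ccNNMmaa=4 ccNNmmAA=4 ccNNmmAa=8 ccNNmmaa=4 ccNnMmAA=4 ccNnMmAa=8 ccNnMmaa=4 ccNnmmAA=4 ccNnmmAa=8 ccNnmmaa=4
CCNNmmAA hits 4/256; gcd=4; 4÷4/256÷4 = 1/64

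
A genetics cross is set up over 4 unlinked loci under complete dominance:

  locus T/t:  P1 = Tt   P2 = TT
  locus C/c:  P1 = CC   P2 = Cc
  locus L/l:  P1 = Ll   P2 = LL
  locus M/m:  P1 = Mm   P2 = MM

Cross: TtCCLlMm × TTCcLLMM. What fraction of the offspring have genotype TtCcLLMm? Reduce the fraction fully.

P(TtCcLLMm) = 1/16

TtCCLlMm gametes: TCLM×2, TCLm×2, TClM×2, TClm×2, tCLM×2, tCLm×2, tClM×2, tClm×2
TTCcLLMM gametes: TCLM×8, TcLM×8
TtCCLlMm×TTCcLLMM grid (16·16=256): TTCCLLMM=16 TTCCLLMm=16 TTCCLlMM=16 TTCCLlMm=16 TTCcLLMM=16 TTCcLLMm=16 TTCcLlMM=16 TTCcLlMm=16 TtCCLLMM=16 TtCCLLMm=16 TtCCLlMM=16 TtCCLlMm=16 TtCcLLMM=16 TtCcLLMm=16 TtCcLlMM=16 TtCcLlMm=16
TtCcLLMm hits 16/256; gcd=16; 16÷16/256÷16 = 1/16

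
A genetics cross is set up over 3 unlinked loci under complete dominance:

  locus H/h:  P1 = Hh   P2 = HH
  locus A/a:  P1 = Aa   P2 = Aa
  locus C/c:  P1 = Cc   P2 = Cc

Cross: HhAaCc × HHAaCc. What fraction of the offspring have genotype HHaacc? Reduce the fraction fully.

P(HHaacc) = 1/32

HhAaCc gametes: HAC×1, HAc×1, HaC×1, Hac×1, hAC×1, hAc×1, haC×1, hac×1
HHAaCc gametes: HAC×2, HAc×2, HaC×2, Hac×2
HhAaCc×HHAaCc grid (8·8=64): HHAACC=2 HHAACc=4 HHAAcc=2 HHAaCC=4 HHAaCc=8 HHAacc=4 HHaaCC=2 HHaaCc=4 HHaacc=2 HhAACC=2 HhAACc=4 HhAAcc=2 HhAaCC=4 HhAaCc=8 HhAacc=4 HhaaCC=2 HhaaCc=4 Hhaacc=2
HHaacc hits 2/64; gcd=2; 2÷2/64÷2 = 1/32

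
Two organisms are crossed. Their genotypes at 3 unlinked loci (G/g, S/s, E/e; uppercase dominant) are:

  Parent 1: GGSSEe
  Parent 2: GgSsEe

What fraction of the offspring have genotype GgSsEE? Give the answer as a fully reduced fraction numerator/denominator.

GGSSEe gametes: GSE×4, GSe×4
GgSsEe gametes: GSE×1, GSe×1, GsE×1, Gse×1, gSE×1, gSe×1, gsE×1, gse×1
GGSSEe×GgSsEe grid (8·8=64): GGSSEE=4 GGSSEe=8 GGSSee=4 GGSsEE=4 GGSsEe=8 GGSsee=4 GgSSEE=4 GgSSEe=8 GgSSee=4 GgSsEE=4 GgSsEe=8 GgSsee=4
GgSsEE hits 4/64; gcd=4; 4÷4/64÷4 = 1/16

P(GgSsEE) = 1/16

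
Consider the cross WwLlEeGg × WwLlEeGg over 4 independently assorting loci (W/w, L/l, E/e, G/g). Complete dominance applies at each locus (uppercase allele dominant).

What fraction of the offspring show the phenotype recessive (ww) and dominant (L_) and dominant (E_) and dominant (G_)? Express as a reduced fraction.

P(ww L_ E_ G_) = 27/256

WwLlEeGg gametes: WLEG×1, WLEg×1, WLeG×1, WLeg×1, WlEG×1, WlEg×1, WleG×1, Wleg×1, wLEG×1, wLEg×1, wLeG×1, wLeg×1, wlEG×1, wlEg×1, wleG×1, wleg×1
WwLlEeGg gametes: WLEG×1, WLEg×1, WLeG×1, WLeg×1, WlEG×1, WlEg×1, WleG×1, Wleg×1, wLEG×1, wLEg×1, wLeG×1, wLeg×1, wlEG×1, wlEg×1, wleG×1, wleg×1
WwLlEeGg×WwLlEeGg grid (16·16=256): WWLLEEGG=1 WWLLEEGg=2 WWLLEEgg=1 WWLLEeGG=2 WWLLEeGg=4 WWLLEegg=2 WWLLeeGG=1 WWLLeeGg=2 WWLLeegg=1 WWLlEEGG=2 WWLlEEGg=4 WWLlEEgg=2 WWLlEeGG=4 WWLlEeGg=8 WWLlEegg=4 WWLleeGG=2 WWLleeGg=4 WWLleegg=2 WWllEEGG=1 WWllEEGg=2 WWllEEgg=1 WWllEeGG=2 WWllEeGg=4 WWllEegg=2 WWlleeGG=1 WWlleeGg=2 WWlleegg=1 WwLLEEGG=2 WwLLEEGg=4 WwLLEEgg=2 WwLLEeGG=4 WwLLEeGg=8 WwLLEegg=4 WwLLeeGG=2 WwLLeeGg=4 WwLLeegg=2 WwLlEEGG=4 WwLlEEGg=8 WwLlEEgg=4 WwLlEeGG=8 WwLlEeGg=16 WwLlEegg=8 WwLleeGG=4 WwLleeGg=8 WwLleegg=4 WwllEEGG=2 WwllEEGg=4 WwllEEgg=2 WwllEeGG=4 WwllEeGg=8 WwllEegg=4 WwlleeGG=2 WwlleeGg=4 Wwlleegg=2 wwLLEEGG=1 wwLLEEGg=2 wwLLEEgg=1 wwLLEeGG=2 wwLLEeGg=4 wwLLEegg=2 wwLLeeGG=1 wwLLeeGg=2 wwLLeegg=1 wwLlEEGG=2 wwLlEEGg=4 wwLlEEgg=2 wwLlEeGG=4 wwLlEeGg=8 wwLlEegg=4 wwLleeGG=2 wwLleeGg=4 wwLleegg=2 wwllEEGG=1 wwllEEGg=2 wwllEEgg=1 wwllEeGG=2 wwllEeGg=4 wwllEegg=2 wwlleeGG=1 wwlleeGg=2 wwlleegg=1
ww L_ E_ G_ hits 27/256; gcd=1; 27÷1/256÷1 = 27/256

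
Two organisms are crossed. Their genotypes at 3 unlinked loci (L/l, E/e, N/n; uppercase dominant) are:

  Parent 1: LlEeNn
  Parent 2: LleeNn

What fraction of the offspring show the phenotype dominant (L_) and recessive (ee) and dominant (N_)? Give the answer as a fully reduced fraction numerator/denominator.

P(L_ ee N_) = 9/32

LlEeNn gametes: LEN×1, LEn×1, LeN×1, Len×1, lEN×1, lEn×1, leN×1, len×1
LleeNn gametes: LeN×2, Len×2, leN×2, len×2
LlEeNn×LleeNn grid (8·8=64): LLEeNN=2 LLEeNn=4 LLEenn=2 LLeeNN=2 LLeeNn=4 LLeenn=2 LlEeNN=4 LlEeNn=8 LlEenn=4 LleeNN=4 LleeNn=8 Lleenn=4 llEeNN=2 llEeNn=4 llEenn=2 lleeNN=2 lleeNn=4 lleenn=2
L_ ee N_ hits 18/64; gcd=2; 18÷2/64÷2 = 9/32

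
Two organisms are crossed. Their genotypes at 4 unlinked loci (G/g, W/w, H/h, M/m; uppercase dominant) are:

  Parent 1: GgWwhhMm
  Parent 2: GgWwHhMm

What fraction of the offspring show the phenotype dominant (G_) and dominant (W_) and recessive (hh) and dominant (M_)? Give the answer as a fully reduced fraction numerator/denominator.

P(G_ W_ hh M_) = 27/128

GgWwhhMm gametes: GWhM×2, GWhm×2, GwhM×2, Gwhm×2, gWhM×2, gWhm×2, gwhM×2, gwhm×2
GgWwHhMm gametes: GWHM×1, GWHm×1, GWhM×1, GWhm×1, GwHM×1, GwHm×1, GwhM×1, Gwhm×1, gWHM×1, gWHm×1, gWhM×1, gWhm×1, gwHM×1, gwHm×1, gwhM×1, gwhm×1
GgWwhhMm×GgWwHhMm grid (16·16=256): GGWWHhMM=2 GGWWHhMm=4 GGWWHhmm=2 GGWWhhMM=2 GGWWhhMm=4 GGWWhhmm=2 GGWwHhMM=4 GGWwHhMm=8 GGWwHhmm=4 GGWwhhMM=4 GGWwhhMm=8 GGWwhhmm=4 GGwwHhMM=2 GGwwHhMm=4 GGwwHhmm=2 GGwwhhMM=2 GGwwhhMm=4 GGwwhhmm=2 GgWWHhMM=4 GgWWHhMm=8 GgWWHhmm=4 GgWWhhMM=4 GgWWhhMm=8 GgWWhhmm=4 GgWwHhMM=8 GgWwHhMm=16 GgWwHhmm=8 GgWwhhMM=8 GgWwhhMm=16 GgWwhhmm=8 GgwwHhMM=4 GgwwHhMm=8 GgwwHhmm=4 GgwwhhMM=4 GgwwhhMm=8 Ggwwhhmm=4 ggWWHhMM=2 ggWWHhMm=4 ggWWHhmm=2 ggWWhhMM=2 ggWWhhMm=4 ggWWhhmm=2 ggWwHhMM=4 ggWwHhMm=8 ggWwHhmm=4 ggWwhhMM=4 ggWwhhMm=8 ggWwhhmm=4 ggwwHhMM=2 ggwwHhMm=4 ggwwHhmm=2 ggwwhhMM=2 ggwwhhMm=4 ggwwhhmm=2
G_ W_ hh M_ hits 54/256; gcd=2; 54÷2/256÷2 = 27/128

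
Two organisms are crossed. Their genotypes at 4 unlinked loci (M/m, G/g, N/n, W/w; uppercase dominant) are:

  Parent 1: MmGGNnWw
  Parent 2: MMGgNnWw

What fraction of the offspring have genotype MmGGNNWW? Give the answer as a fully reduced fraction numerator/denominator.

P(MmGGNNWW) = 1/64

MmGGNnWw gametes: MGNW×2, MGNw×2, MGnW×2, MGnw×2, mGNW×2, mGNw×2, mGnW×2, mGnw×2
MMGgNnWw gametes: MGNW×2, MGNw×2, MGnW×2, MGnw×2, MgNW×2, MgNw×2, MgnW×2, Mgnw×2
MmGGNnWw×MMGgNnWw grid (16·16=256): MMGGNNWW=4 MMGGNNWw=8 MMGGNNww=4 MMGGNnWW=8 MMGGNnWw=16 MMGGNnww=8 MMGGnnWW=4 MMGGnnWw=8 MMGGnnww=4 MMGgNNWW=4 MMGgNNWw=8 MMGgNNww=4 MMGgNnWW=8 MMGgNnWw=16 MMGgNnww=8 MMGgnnWW=4 MMGgnnWw=8 MMGgnnww=4 MmGGNNWW=4 MmGGNNWw=8 MmGGNNww=4 MmGGNnWW=8 MmGGNnWw=16 MmGGNnww=8 MmGGnnWW=4 MmGGnnWw=8 MmGGnnww=4 MmGgNNWW=4 MmGgNNWw=8 MmGgNNww=4 MmGgNnWW=8 MmGgNnWw=16 MmGgNnww=8 MmGgnnWW=4 MmGgnnWw=8 MmGgnnww=4
MmGGNNWW hits 4/256; gcd=4; 4÷4/256÷4 = 1/64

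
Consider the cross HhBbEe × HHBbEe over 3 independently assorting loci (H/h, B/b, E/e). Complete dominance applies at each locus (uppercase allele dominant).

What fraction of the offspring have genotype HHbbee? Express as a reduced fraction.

P(HHbbee) = 1/32

HhBbEe gametes: HBE×1, HBe×1, HbE×1, Hbe×1, hBE×1, hBe×1, hbE×1, hbe×1
HHBbEe gametes: HBE×2, HBe×2, HbE×2, Hbe×2
HhBbEe×HHBbEe grid (8·8=64): HHBBEE=2 HHBBEe=4 HHBBee=2 HHBbEE=4 HHBbEe=8 HHBbee=4 HHbbEE=2 HHbbEe=4 HHbbee=2 HhBBEE=2 HhBBEe=4 HhBBee=2 HhBbEE=4 HhBbEe=8 HhBbee=4 HhbbEE=2 HhbbEe=4 Hhbbee=2
HHbbee hits 2/64; gcd=2; 2÷2/64÷2 = 1/32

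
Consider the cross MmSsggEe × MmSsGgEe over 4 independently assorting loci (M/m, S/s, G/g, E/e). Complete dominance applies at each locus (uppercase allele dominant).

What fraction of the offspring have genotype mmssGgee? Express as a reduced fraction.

P(mmssGgee) = 1/128

MmSsggEe gametes: MSgE×2, MSge×2, MsgE×2, Msge×2, mSgE×2, mSge×2, msgE×2, msge×2
MmSsGgEe gametes: MSGE×1, MSGe×1, MSgE×1, MSge×1, MsGE×1, MsGe×1, MsgE×1, Msge×1, mSGE×1, mSGe×1, mSgE×1, mSge×1, msGE×1, msGe×1, msgE×1, msge×1
MmSsggEe×MmSsGgEe grid (16·16=256): MMSSGgEE=2 MMSSGgEe=4 MMSSGgee=2 MMSSggEE=2 MMSSggEe=4 MMSSggee=2 MMSsGgEE=4 MMSsGgEe=8 MMSsGgee=4 MMSsggEE=4 MMSsggEe=8 MMSsggee=4 MMssGgEE=2 MMssGgEe=4 MMssGgee=2 MMssggEE=2 MMssggEe=4 MMssggee=2 MmSSGgEE=4 MmSSGgEe=8 MmSSGgee=4 MmSSggEE=4 MmSSggEe=8 MmSSggee=4 MmSsGgEE=8 MmSsGgEe=16 MmSsGgee=8 MmSsggEE=8 MmSsggEe=16 MmSsggee=8 MmssGgEE=4 MmssGgEe=8 MmssGgee=4 MmssggEE=4 MmssggEe=8 Mmssggee=4 mmSSGgEE=2 mmSSGgEe=4 mmSSGgee=2 mmSSggEE=2 mmSSggEe=4 mmSSggee=2 mmSsGgEE=4 mmSsGgEe=8 mmSsGgee=4 mmSsggEE=4 mmSsggEe=8 mmSsggee=4 mmssGgEE=2 mmssGgEe=4 mmssGgee=2 mmssggEE=2 mmssggEe=4 mmssggee=2
mmssGgee hits 2/256; gcd=2; 2÷2/256÷2 = 1/128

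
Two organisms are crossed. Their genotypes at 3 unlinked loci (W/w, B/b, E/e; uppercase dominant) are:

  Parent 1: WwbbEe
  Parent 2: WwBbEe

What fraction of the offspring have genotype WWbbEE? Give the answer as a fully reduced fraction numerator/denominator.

P(WWbbEE) = 1/32

WwbbEe gametes: WbE×2, Wbe×2, wbE×2, wbe×2
WwBbEe gametes: WBE×1, WBe×1, WbE×1, Wbe×1, wBE×1, wBe×1, wbE×1, wbe×1
WwbbEe×WwBbEe grid (8·8=64): WWBbEE=2 WWBbEe=4 WWBbee=2 WWbbEE=2 WWbbEe=4 WWbbee=2 WwBbEE=4 WwBbEe=8 WwBbee=4 WwbbEE=4 WwbbEe=8 Wwbbee=4 wwBbEE=2 wwBbEe=4 wwBbee=2 wwbbEE=2 wwbbEe=4 wwbbee=2
WWbbEE hits 2/64; gcd=2; 2÷2/64÷2 = 1/32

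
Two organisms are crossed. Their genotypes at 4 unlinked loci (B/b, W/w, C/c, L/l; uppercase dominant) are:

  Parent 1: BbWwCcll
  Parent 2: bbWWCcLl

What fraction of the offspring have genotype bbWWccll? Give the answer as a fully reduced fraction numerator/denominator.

P(bbWWccll) = 1/32

BbWwCcll gametes: BWCl×2, BWcl×2, BwCl×2, Bwcl×2, bWCl×2, bWcl×2, bwCl×2, bwcl×2
bbWWCcLl gametes: bWCL×4, bWCl×4, bWcL×4, bWcl×4
BbWwCcll×bbWWCcLl grid (16·16=256): BbWWCCLl=8 BbWWCCll=8 BbWWCcLl=16 BbWWCcll=16 BbWWccLl=8 BbWWccll=8 BbWwCCLl=8 BbWwCCll=8 BbWwCcLl=16 BbWwCcll=16 BbWwccLl=8 BbWwccll=8 bbWWCCLl=8 bbWWCCll=8 bbWWCcLl=16 bbWWCcll=16 bbWWccLl=8 bbWWccll=8 bbWwCCLl=8 bbWwCCll=8 bbWwCcLl=16 bbWwCcll=16 bbWwccLl=8 bbWwccll=8
bbWWccll hits 8/256; gcd=8; 8÷8/256÷8 = 1/32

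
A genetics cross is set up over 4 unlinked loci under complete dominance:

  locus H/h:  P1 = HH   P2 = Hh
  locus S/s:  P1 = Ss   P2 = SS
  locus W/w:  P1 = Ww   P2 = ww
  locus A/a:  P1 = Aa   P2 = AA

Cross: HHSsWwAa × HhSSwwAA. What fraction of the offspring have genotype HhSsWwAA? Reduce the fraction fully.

HHSsWwAa gametes: HSWA×2, HSWa×2, HSwA×2, HSwa×2, HsWA×2, HsWa×2, HswA×2, Hswa×2
HhSSwwAA gametes: HSwA×8, hSwA×8
HHSsWwAa×HhSSwwAA grid (16·16=256): HHSSWwAA=16 HHSSWwAa=16 HHSSwwAA=16 HHSSwwAa=16 HHSsWwAA=16 HHSsWwAa=16 HHSswwAA=16 HHSswwAa=16 HhSSWwAA=16 HhSSWwAa=16 HhSSwwAA=16 HhSSwwAa=16 HhSsWwAA=16 HhSsWwAa=16 HhSswwAA=16 HhSswwAa=16
HhSsWwAA hits 16/256; gcd=16; 16÷16/256÷16 = 1/16

P(HhSsWwAA) = 1/16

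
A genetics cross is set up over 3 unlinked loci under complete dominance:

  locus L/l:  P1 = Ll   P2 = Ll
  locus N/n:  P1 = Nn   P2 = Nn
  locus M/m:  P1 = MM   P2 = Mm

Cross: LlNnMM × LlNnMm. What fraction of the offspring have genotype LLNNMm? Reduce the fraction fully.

LlNnMM gametes: LNM×2, LnM×2, lNM×2, lnM×2
LlNnMm gametes: LNM×1, LNm×1, LnM×1, Lnm×1, lNM×1, lNm×1, lnM×1, lnm×1
LlNnMM×LlNnMm grid (8·8=64): LLNNMM=2 LLNNMm=2 LLNnMM=4 LLNnMm=4 LLnnMM=2 LLnnMm=2 LlNNMM=4 LlNNMm=4 LlNnMM=8 LlNnMm=8 LlnnMM=4 LlnnMm=4 llNNMM=2 llNNMm=2 llNnMM=4 llNnMm=4 llnnMM=2 llnnMm=2
LLNNMm hits 2/64; gcd=2; 2÷2/64÷2 = 1/32

P(LLNNMm) = 1/32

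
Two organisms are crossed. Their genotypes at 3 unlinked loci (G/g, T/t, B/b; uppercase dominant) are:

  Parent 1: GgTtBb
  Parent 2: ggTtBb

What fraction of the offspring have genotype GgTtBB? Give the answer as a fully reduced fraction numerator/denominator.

GgTtBb gametes: GTB×1, GTb×1, GtB×1, Gtb×1, gTB×1, gTb×1, gtB×1, gtb×1
ggTtBb gametes: gTB×2, gTb×2, gtB×2, gtb×2
GgTtBb×ggTtBb grid (8·8=64): GgTTBB=2 GgTTBb=4 GgTTbb=2 GgTtBB=4 GgTtBb=8 GgTtbb=4 GgttBB=2 GgttBb=4 Ggttbb=2 ggTTBB=2 ggTTBb=4 ggTTbb=2 ggTtBB=4 ggTtBb=8 ggTtbb=4 ggttBB=2 ggttBb=4 ggttbb=2
GgTtBB hits 4/64; gcd=4; 4÷4/64÷4 = 1/16

P(GgTtBB) = 1/16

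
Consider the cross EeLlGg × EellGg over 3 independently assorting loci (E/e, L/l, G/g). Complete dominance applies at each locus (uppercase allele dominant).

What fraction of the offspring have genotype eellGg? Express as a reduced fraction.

EeLlGg gametes: ELG×1, ELg×1, ElG×1, Elg×1, eLG×1, eLg×1, elG×1, elg×1
EellGg gametes: ElG×2, Elg×2, elG×2, elg×2
EeLlGg×EellGg grid (8·8=64): EELlGG=2 EELlGg=4 EELlgg=2 EEllGG=2 EEllGg=4 EEllgg=2 EeLlGG=4 EeLlGg=8 EeLlgg=4 EellGG=4 EellGg=8 Eellgg=4 eeLlGG=2 eeLlGg=4 eeLlgg=2 eellGG=2 eellGg=4 eellgg=2
eellGg hits 4/64; gcd=4; 4÷4/64÷4 = 1/16

P(eellGg) = 1/16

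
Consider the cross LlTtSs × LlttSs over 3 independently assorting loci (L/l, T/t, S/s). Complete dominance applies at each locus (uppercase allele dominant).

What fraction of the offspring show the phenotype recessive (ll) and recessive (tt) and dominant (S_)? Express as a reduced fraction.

P(ll tt S_) = 3/32

LlTtSs gametes: LTS×1, LTs×1, LtS×1, Lts×1, lTS×1, lTs×1, ltS×1, lts×1
LlttSs gametes: LtS×2, Lts×2, ltS×2, lts×2
LlTtSs×LlttSs grid (8·8=64): LLTtSS=2 LLTtSs=4 LLTtss=2 LLttSS=2 LLttSs=4 LLttss=2 LlTtSS=4 LlTtSs=8 LlTtss=4 LlttSS=4 LlttSs=8 Llttss=4 llTtSS=2 llTtSs=4 llTtss=2 llttSS=2 llttSs=4 llttss=2
ll tt S_ hits 6/64; gcd=2; 6÷2/64÷2 = 3/32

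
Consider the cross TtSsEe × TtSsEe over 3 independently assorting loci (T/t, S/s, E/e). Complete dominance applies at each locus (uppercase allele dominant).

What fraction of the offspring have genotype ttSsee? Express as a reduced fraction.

P(ttSsee) = 1/32

TtSsEe gametes: TSE×1, TSe×1, TsE×1, Tse×1, tSE×1, tSe×1, tsE×1, tse×1
TtSsEe gametes: TSE×1, TSe×1, TsE×1, Tse×1, tSE×1, tSe×1, tsE×1, tse×1
TtSsEe×TtSsEe grid (8·8=64): TTSSEE=1 TTSSEe=2 TTSSee=1 TTSsEE=2 TTSsEe=4 TTSsee=2 TTssEE=1 TTssEe=2 TTssee=1 TtSSEE=2 TtSSEe=4 TtSSee=2 TtSsEE=4 TtSsEe=8 TtSsee=4 TtssEE=2 TtssEe=4 Ttssee=2 ttSSEE=1 ttSSEe=2 ttSSee=1 ttSsEE=2 ttSsEe=4 ttSsee=2 ttssEE=1 ttssEe=2 ttssee=1
ttSsee hits 2/64; gcd=2; 2÷2/64÷2 = 1/32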